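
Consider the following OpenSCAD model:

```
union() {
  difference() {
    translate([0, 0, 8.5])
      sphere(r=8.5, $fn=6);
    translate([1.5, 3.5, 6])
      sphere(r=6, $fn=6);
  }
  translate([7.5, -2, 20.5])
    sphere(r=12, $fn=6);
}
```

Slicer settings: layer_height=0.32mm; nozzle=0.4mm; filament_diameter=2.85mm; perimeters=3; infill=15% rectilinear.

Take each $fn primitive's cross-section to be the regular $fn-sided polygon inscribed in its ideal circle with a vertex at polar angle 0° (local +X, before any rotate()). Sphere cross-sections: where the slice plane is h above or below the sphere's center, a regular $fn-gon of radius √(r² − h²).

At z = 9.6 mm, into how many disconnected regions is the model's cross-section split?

At z = 9.6 mm: the r=8.5 sphere slices to a regular 6-gon of circumradius 8.429 (√(r²−h²) with h=1.1 from center); the r=6 sphere at (1.5, 3.5) contributes a regular 6-gon of circumradius √(6²−3.6²) = 4.800; Subtracting the remaining from the first: starting from the r=8.5 sphere, the r=6 sphere at (1.5, 3.5) partially overlaps it — only the 58.07 mm² overlap (of its 59.86 mm²) is removed, clipping the outline — 1 connected region; the sphere at (7.5, -2): section is a regular 6-gon, circumradius = √(r²−h²) = √(12²−10.9²) = 5.019; Taking the union: the regions partially overlap (shared area 25.67 mm²), so overlapping operands fuse into one piece — 1 connected region. The result has 1 disconnected region.

1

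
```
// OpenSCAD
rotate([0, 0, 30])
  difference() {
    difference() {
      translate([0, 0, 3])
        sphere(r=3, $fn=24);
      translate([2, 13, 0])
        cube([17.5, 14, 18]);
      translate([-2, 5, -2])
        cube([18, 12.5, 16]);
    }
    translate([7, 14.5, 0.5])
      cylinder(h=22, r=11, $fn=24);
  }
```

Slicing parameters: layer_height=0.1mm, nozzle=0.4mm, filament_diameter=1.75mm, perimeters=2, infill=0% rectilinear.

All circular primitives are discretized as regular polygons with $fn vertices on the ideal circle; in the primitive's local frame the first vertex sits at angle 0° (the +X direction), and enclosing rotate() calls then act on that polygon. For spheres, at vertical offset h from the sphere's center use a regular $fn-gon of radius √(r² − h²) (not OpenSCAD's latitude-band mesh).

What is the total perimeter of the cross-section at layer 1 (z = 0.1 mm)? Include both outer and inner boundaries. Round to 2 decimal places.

At z = 0.1 mm: the r=3 sphere contributes a regular 24-gon of circumradius √(3²−2.9²) = 0.768 (perimeter = 2·24·0.768·sin(180°/24) = 4.81 mm); the cube at (2, 13) (footprint 17.5×14) is included at this height (perimeter 63.00 mm); the 18×12.5 cube at (-2, 5) contributes its full rectangle (perimeter 61.00 mm); After the difference (first − rest): starting from the r=3 sphere, the 17.5×14 cube at (2, 13) misses the remaining region (no effect); the 18×12.5 cube at (-2, 5) misses the remaining region (no effect) — boundary = 4.81 mm; the cylinder at (7, 14.5) is absent (z outside [0.5, 22.5]); After the difference (first − rest): none of the subtracted shapes is present at this height, so the result so far is unchanged — boundary = 4.81 mm; (rotated 30° about Z; rotation is an isometry so areas/perimeters/island counts are preserved). Overall, the cross-section is a single solid region. Total boundary length (outer) = 4.81 mm.

4.81 mm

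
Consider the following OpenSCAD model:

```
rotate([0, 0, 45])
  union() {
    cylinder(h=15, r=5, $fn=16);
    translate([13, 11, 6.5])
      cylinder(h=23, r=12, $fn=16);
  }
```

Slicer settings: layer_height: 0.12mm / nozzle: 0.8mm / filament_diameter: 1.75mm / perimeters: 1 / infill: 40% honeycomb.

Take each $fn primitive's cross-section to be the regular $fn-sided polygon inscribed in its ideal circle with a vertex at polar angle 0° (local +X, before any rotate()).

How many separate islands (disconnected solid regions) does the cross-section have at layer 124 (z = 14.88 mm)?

At z = 14.88 mm: the cylinder: section is a regular 16-gon, circumradius r=5; the r=12 cylinder at (13, 11) contributes a regular 16-gon of circumradius 12; Combining (union): the 2 present regions are separate (no shared area or edge), so areas and boundary lengths simply add and each stays a separate island — 2 connected regions; (whole slice rotated 45° about Z — lengths, areas and connectivity unchanged). Overall, the cross-section has 2 separate islands. Island count = 2.

2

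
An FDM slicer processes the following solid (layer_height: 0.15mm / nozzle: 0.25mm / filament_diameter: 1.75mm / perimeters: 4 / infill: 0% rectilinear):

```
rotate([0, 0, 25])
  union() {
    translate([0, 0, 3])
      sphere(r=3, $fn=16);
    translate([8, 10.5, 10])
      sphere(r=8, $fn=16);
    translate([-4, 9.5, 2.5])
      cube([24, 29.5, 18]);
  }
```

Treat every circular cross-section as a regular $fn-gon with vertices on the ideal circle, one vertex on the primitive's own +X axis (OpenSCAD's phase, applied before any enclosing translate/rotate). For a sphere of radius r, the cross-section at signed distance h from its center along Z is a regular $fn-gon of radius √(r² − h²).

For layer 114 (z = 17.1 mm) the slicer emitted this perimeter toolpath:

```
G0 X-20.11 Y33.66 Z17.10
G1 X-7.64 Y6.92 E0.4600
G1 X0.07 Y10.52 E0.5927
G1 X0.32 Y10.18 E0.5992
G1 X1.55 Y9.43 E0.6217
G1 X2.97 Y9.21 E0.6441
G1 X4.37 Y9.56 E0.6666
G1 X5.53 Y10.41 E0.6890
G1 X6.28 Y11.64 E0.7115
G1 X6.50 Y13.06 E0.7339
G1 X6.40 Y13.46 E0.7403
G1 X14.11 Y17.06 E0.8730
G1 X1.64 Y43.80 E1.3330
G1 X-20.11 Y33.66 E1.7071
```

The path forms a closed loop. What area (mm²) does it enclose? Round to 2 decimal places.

721.67 mm²

Apply the shoelace formula to the sequence of (X, Y) vertices; enclosed area = 721.67 mm².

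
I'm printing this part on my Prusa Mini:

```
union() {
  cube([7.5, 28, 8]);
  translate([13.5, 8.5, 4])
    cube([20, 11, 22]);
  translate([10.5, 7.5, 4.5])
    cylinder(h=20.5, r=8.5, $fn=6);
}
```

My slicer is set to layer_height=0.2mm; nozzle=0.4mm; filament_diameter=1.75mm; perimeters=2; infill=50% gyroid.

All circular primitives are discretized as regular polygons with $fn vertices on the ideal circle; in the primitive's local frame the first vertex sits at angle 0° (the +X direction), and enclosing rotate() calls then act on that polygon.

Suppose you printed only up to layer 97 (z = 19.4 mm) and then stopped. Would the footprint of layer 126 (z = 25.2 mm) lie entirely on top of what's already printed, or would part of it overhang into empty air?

entirely on top

Compare the two slices. At z = 19.4: the cube is not intersected at this z (z outside [0, 8]); the cube at (13.5, 8.5) is present — its section is the full 20×11 rectangle (area 220.00 mm²); the r=8.5 cylinder at (10.5, 7.5) gives a regular 6-gon of circumradius 8.5 (constant along its height) (area = (6/2)·8.500²·sin(360°/6) = 187.71 mm²); Combining (union): the regions partially overlap — summed areas 407.71 mm² minus the doubly-counted overlap 19.63 mm² gives 388.08 mm² — area = 388.08 mm². At z = 25.2: the cube does not reach this height (z outside [0, 8]); the cube at (13.5, 8.5) (footprint 20×11) is included at this height (area 220.00 mm²); the cylinder at (10.5, 7.5) does not reach this height (z outside [4.5, 25]); Merging all regions: only the 20×11 cube at (13.5, 8.5) is present, so the union is just that shape — area = 220.00 mm². Checking containment: the cross-section at z = 25.2 is a subset of the cross-section at z = 19.4.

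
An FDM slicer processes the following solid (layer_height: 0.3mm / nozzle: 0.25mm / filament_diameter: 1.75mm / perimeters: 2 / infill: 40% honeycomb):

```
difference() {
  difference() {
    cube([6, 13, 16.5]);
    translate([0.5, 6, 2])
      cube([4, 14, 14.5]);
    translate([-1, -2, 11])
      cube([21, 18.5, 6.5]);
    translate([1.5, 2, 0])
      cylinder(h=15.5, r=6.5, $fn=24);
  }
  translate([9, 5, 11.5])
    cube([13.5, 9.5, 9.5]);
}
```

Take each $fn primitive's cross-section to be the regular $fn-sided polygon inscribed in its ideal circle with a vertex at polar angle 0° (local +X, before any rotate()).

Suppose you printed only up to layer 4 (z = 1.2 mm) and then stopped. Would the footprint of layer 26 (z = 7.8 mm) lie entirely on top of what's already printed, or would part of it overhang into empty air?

entirely on top

Compare the two slices. At z = 1.2: the cube (footprint 6×13) is included at this height (area 78.00 mm²); the cube at (0.5, 6) is not intersected at this z (z outside [2, 16.5]); the cube at (-1, -2) is not intersected at this z (z outside [11, 17.5]); the r=6.5 cylinder at (1.5, 2) contributes a regular 24-gon of circumradius 6.5 (area = (24/2)·6.500²·sin(360°/24) = 131.22 mm²); After the difference (first − rest): starting from the 6×13 cube (78.00 mm²), the r=6.5 cylinder at (1.5, 2) partially overlaps it — only the 48.12 mm² overlap (of its 131.22 mm²) is removed, clipping the outline — area = 29.88 mm²; the cube at (9, 5) is not intersected at this z (z outside [11.5, 21]); Subtracting the remaining from the first: none of the subtracted shapes is present at this height, so that combined region is unchanged — area = 29.88 mm². At z = 7.8: the 6×13 cube contributes its full rectangle (area 78.00 mm²); the 4×14 cube at (0.5, 6) contributes its full rectangle (area 56.00 mm²); the cube at (-1, -2) is not intersected at this z (z outside [11, 17.5]); the r=6.5 cylinder at (1.5, 2) contributes a regular 24-gon of circumradius 6.5 (area = (24/2)·6.500²·sin(360°/24) = 131.22 mm²); After the difference (first − rest): starting from the 6×13 cube (78.00 mm²), the 4×14 cube at (0.5, 6) partially overlaps it — only the 28.00 mm² overlap (of its 56.00 mm²) is removed, clipping the outline; the r=6.5 cylinder at (1.5, 2) partially overlaps it — only the 39.02 mm² overlap (of its 131.22 mm²) is removed, clipping the outline — area = 10.98 mm²; the cube at (9, 5) is absent (z outside [11.5, 21]); After the difference (first − rest): none of the subtracted shapes is present at this height, so that combined region is unchanged — area = 10.98 mm². Checking containment: the cross-section at z = 7.8 is a subset of the cross-section at z = 1.2.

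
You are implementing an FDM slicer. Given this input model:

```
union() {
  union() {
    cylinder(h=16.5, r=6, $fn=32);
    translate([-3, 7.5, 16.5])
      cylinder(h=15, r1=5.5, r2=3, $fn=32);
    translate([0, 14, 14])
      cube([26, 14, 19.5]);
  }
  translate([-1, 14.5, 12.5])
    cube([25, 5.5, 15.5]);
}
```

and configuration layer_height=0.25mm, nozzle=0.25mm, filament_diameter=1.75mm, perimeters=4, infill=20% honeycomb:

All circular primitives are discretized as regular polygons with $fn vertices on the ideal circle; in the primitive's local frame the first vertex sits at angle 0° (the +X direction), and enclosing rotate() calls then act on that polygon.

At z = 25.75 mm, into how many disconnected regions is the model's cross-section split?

2

At z = 25.75 mm: the cylinder does not reach this height (z outside [0, 16.5]); the cone at (-3, 7.5) contributes a regular 32-gon of circumradius 3.958 (interpolated between r1=5.5 and r2=3 at t=0.617); the 26×14 cube at (0, 14) contributes its full rectangle; Combining (union): the 2 present regions are separate (no shared area or edge), so areas and boundary lengths simply add and each stays a separate island — 2 connected regions; the cube at (-1, 14.5) (footprint 25×5.5) is included at this height; Taking the union: the regions partially overlap (shared area 132.00 mm²), so overlapping operands fuse into one piece — 2 connected regions. The result has 2 disconnected regions.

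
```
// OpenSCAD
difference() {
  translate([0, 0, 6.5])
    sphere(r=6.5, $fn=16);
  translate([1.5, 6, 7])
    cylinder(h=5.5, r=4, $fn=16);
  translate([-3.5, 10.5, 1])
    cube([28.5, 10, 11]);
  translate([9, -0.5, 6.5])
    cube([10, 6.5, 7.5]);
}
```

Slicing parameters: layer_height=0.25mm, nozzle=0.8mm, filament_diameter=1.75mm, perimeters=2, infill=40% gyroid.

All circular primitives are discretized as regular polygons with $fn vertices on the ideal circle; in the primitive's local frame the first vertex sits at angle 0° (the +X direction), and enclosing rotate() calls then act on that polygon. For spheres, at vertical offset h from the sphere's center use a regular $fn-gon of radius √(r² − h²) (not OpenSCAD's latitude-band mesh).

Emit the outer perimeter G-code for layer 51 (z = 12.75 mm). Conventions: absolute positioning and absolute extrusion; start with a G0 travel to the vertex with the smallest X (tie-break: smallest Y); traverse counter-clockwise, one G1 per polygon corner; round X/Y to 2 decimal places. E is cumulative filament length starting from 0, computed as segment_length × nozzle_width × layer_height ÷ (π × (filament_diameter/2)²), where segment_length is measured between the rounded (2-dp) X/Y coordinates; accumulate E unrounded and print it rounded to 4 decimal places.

At z = 12.75 mm: the sphere: section is a regular 16-gon, circumradius = √(r²−h²) = √(6.5²−6.25²) = 1.785; the cylinder at (1.5, 6) is not intersected at this z (z outside [7, 12.5]); the cube at (-3.5, 10.5) is not intersected at this z (z outside [1, 12]); the 10×6.5 cube at (9, -0.5) contributes its full rectangle; Subtracting the remaining from the first: starting from the r=6.5 sphere, the 10×6.5 cube at (9, -0.5) misses the remaining region (no effect) — 1 connected region. The outline is a single polygon with 16 vertices. Extrusion per mm of travel: 0.8 × 0.25 / (π × 0.875²) = 0.083150. Accumulating E over each segment gives final E = 0.9268.

G0 X-1.79 Y0.00 Z12.75
G1 X-1.65 Y-0.68 E0.0577
G1 X-1.26 Y-1.26 E0.1158
G1 X-0.68 Y-1.65 E0.1740
G1 X0.00 Y-1.79 E0.2317
G1 X0.68 Y-1.65 E0.2894
G1 X1.26 Y-1.26 E0.3475
G1 X1.65 Y-0.68 E0.4056
G1 X1.79 Y0.00 E0.4634
G1 X1.65 Y0.68 E0.5211
G1 X1.26 Y1.26 E0.5792
G1 X0.68 Y1.65 E0.6373
G1 X0.00 Y1.79 E0.6951
G1 X-0.68 Y1.65 E0.7528
G1 X-1.26 Y1.26 E0.8109
G1 X-1.65 Y0.68 E0.8690
G1 X-1.79 Y0.00 E0.9268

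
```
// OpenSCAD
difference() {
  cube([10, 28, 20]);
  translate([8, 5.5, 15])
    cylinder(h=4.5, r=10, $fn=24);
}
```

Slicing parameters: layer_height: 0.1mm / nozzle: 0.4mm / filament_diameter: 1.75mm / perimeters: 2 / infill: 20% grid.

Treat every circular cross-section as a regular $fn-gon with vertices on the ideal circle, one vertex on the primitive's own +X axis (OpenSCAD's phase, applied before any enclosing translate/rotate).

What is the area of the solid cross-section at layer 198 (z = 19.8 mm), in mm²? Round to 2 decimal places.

At z = 19.8 mm: the cube is present — its section is the full 10×28 rectangle (area 280.00 mm²); the cylinder at (8, 5.5) is not intersected at this z (z outside [15, 19.5]); After the difference (first − rest): none of the subtracted shapes is present at this height, so the 10×28 cube is unchanged — area = 280.00 mm². Overall, the cross-section is a single solid region. Net area = 280.00 mm².

280.00 mm²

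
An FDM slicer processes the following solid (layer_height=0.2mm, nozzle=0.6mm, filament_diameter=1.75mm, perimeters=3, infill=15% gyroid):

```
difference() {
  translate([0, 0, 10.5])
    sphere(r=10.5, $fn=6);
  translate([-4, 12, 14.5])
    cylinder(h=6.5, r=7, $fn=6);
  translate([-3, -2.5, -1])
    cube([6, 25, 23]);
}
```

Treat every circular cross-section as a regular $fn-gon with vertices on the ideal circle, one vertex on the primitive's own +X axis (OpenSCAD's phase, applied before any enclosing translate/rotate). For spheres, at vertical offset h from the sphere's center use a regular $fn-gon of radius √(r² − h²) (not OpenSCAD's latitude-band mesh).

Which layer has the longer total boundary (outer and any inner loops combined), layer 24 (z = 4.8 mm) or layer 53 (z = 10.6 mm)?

Layer 24 (z = 4.8): the r=10.5 sphere slices to a regular 6-gon of circumradius 8.818 (√(r²−h²) with h=5.7 from center) (perimeter = 2·6·8.818·sin(180°/6) = 52.91 mm); the cylinder at (-4, 12) is not intersected at this z (z outside [14.5, 21]); the 6×25 cube at (-3, -2.5) contributes its full rectangle (perimeter 62.00 mm); Subtracting the remaining from the first: starting from the r=10.5 sphere, the 6×25 cube at (-3, -2.5) partially overlaps it — only the 60.82 mm² overlap (of its 150.00 mm²) is removed, clipping the outline — boundary = 73.18 mm. So its perimeter = 73.18 mm. Layer 53 (z = 10.6): the r=10.5 sphere contributes a regular 6-gon of circumradius √(10.5²−0.1²) = 10.500 (perimeter = 2·6·10.500·sin(180°/6) = 63.00 mm); the cylinder at (-4, 12) does not reach this height (z outside [14.5, 21]); the 6×25 cube at (-3, -2.5) contributes its full rectangle (perimeter 62.00 mm); Subtracting the remaining from the first: starting from the r=10.5 sphere, the 6×25 cube at (-3, -2.5) partially overlaps it — only the 69.56 mm² overlap (of its 150.00 mm²) is removed, clipping the outline — boundary = 86.18 mm. So its perimeter = 86.18 mm. Layer 53 is larger (86.18 vs 73.18 mm).

layer 53 (z = 10.6 mm)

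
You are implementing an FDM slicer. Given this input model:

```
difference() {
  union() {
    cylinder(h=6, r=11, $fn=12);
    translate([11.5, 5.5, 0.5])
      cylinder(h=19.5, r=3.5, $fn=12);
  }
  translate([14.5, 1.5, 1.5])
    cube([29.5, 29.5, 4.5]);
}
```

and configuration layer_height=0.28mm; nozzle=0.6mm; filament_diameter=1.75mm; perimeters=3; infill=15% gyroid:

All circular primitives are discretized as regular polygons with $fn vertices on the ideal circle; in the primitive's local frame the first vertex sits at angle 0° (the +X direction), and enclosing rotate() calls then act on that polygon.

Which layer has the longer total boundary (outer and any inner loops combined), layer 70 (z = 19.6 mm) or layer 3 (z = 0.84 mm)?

layer 3 (z = 0.84 mm)

Layer 70 (z = 19.6): the cylinder does not reach this height (z outside [0, 6]); the cylinder at (11.5, 5.5): section is a regular 12-gon, circumradius r=3.5 (perimeter = 2·12·3.500·sin(180°/12) = 21.74 mm); Merging all regions: only the r=3.5 cylinder at (11.5, 5.5) is present, so the union is just that shape — boundary = 21.74 mm; the cube at (14.5, 1.5) is absent (z outside [1.5, 6]); Subtracting the remaining from the first: none of the subtracted shapes is present at this height, so the result so far is unchanged — boundary = 21.74 mm. So its perimeter = 21.74 mm. Layer 3 (z = 0.84): the r=11 cylinder gives a regular 12-gon of circumradius 11 (constant along its height) (perimeter = 2·12·11.000·sin(180°/12) = 68.33 mm); the cylinder at (11.5, 5.5): section is a regular 12-gon, circumradius r=3.5 (perimeter = 2·12·3.500·sin(180°/12) = 21.74 mm); Combining (union): the regions partially overlap (shared area 4.99 mm²), so the edge portions inside another operand are dropped and the merged outline is re-measured after clipping — boundary = 79.53 mm; the cube at (14.5, 1.5) is not intersected at this z (z outside [1.5, 6]); Subtracting the remaining from the first: none of the subtracted shapes is present at this height, so that combined region is unchanged — boundary = 79.53 mm. So its perimeter = 79.53 mm. Layer 3 is larger (79.53 vs 21.74 mm).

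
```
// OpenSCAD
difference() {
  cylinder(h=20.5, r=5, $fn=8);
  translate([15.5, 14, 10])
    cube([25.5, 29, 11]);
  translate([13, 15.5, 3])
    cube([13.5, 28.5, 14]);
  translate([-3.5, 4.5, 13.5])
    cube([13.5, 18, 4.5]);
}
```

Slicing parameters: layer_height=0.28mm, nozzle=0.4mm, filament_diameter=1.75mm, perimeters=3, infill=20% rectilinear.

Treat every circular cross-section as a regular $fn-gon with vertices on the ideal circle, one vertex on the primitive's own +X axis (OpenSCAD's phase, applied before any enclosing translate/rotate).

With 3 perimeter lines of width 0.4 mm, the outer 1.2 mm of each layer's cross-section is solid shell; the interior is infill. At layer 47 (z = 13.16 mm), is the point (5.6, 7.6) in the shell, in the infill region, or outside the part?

outside

At z = 13.16 mm: the cylinder: section is a regular 8-gon, circumradius r=5; the 25.5×29 cube at (15.5, 14) contributes its full rectangle; the 13.5×28.5 cube at (13, 15.5) contributes its full rectangle; the cube at (-3.5, 4.5) is absent (z outside [13.5, 18]); Subtracting the remaining from the first: starting from the r=5 cylinder, the 25.5×29 cube at (15.5, 14) misses the remaining region (no effect); the 13.5×28.5 cube at (13, 15.5) misses the remaining region (no effect) — 1 connected region. Overall, the cross-section is a single solid region. The nearest boundary edge runs (0.00, 5.00)→(3.54, 3.54); distance from the point to it = 4.56 mm. The point is not inside any of the regions above, so it lies outside the cross-section (4.56 mm from the nearest boundary).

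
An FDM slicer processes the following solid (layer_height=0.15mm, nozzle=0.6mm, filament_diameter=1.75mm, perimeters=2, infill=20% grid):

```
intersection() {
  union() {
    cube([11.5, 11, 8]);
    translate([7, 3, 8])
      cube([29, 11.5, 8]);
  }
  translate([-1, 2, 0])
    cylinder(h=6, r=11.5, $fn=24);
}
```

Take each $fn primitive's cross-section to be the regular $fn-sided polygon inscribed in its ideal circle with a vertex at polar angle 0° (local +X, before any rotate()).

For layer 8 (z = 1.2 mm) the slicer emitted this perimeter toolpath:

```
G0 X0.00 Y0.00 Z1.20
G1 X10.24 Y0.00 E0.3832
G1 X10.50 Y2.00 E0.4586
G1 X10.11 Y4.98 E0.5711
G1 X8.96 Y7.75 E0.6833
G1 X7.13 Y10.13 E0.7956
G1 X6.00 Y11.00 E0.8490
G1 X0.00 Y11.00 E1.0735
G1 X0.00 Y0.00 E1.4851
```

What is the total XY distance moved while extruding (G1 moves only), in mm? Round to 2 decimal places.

Sum the Euclidean lengths of each G1 segment: total = 39.69 mm.

39.69 mm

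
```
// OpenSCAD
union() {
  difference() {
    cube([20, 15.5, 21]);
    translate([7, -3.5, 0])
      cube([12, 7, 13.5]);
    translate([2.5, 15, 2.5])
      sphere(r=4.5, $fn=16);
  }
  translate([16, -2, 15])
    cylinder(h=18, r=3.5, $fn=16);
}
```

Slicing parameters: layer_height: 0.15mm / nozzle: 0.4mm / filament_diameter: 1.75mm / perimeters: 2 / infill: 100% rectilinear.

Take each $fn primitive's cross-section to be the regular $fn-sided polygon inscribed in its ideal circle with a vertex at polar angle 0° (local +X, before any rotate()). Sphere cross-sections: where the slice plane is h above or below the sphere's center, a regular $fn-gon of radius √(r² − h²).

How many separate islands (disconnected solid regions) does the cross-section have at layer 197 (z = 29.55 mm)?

1

At z = 29.55 mm: the cube is absent (z outside [0, 21]); the cube at (7, -3.5) is not intersected at this z (z outside [0, 13.5]); the sphere at (2.5, 15) is absent (|z−center|=27.050 > r=4.5); Taking the first minus the rest: the first operand is absent here, so nothing remains; the r=3.5 cylinder at (16, -2) gives a regular 16-gon of circumradius 3.5 (constant along its height); Taking the union: only the r=3.5 cylinder at (16, -2) is present, so the union is just that shape — 1 connected region. Overall, the cross-section is a single solid region. Island count = 1.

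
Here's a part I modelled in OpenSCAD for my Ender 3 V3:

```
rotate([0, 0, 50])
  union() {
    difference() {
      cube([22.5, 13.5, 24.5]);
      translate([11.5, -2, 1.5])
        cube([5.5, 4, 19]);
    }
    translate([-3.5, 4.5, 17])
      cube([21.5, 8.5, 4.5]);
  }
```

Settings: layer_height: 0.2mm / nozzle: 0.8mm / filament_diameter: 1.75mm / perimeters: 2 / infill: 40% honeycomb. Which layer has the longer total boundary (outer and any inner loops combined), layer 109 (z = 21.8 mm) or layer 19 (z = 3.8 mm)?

Layer 109 (z = 21.8): the cube is present — its section is the full 22.5×13.5 rectangle (perimeter 72.00 mm); the cube at (11.5, -2) does not reach this height (z outside [1.5, 20.5]); Subtracting the remaining from the first: none of the subtracted shapes is present at this height, so the 22.5×13.5 cube is unchanged — boundary = 72.00 mm; the cube at (-3.5, 4.5) is not intersected at this z (z outside [17, 21.5]); Taking the union: only the result so far is present, so the union is just that shape — boundary = 72.00 mm; (whole slice rotated 50° about Z — lengths, areas and connectivity unchanged). So its perimeter = 72.00 mm. Layer 19 (z = 3.8): the cube (footprint 22.5×13.5) is included at this height (perimeter 72.00 mm); the cube at (11.5, -2) (footprint 5.5×4) is included at this height (perimeter 19.00 mm); Taking the first minus the rest: starting from the 22.5×13.5 cube, the 5.5×4 cube at (11.5, -2) partially overlaps it — only the 11.00 mm² overlap (of its 22.00 mm²) is removed, clipping the outline — boundary = 76.00 mm; the cube at (-3.5, 4.5) is not intersected at this z (z outside [17, 21.5]); Taking the union: only the result so far is present, so the union is just that shape — boundary = 76.00 mm; (whole slice rotated 50° about Z — lengths, areas and connectivity unchanged). So its perimeter = 76.00 mm. Layer 19 is larger (76.00 vs 72.00 mm).

layer 19 (z = 3.8 mm)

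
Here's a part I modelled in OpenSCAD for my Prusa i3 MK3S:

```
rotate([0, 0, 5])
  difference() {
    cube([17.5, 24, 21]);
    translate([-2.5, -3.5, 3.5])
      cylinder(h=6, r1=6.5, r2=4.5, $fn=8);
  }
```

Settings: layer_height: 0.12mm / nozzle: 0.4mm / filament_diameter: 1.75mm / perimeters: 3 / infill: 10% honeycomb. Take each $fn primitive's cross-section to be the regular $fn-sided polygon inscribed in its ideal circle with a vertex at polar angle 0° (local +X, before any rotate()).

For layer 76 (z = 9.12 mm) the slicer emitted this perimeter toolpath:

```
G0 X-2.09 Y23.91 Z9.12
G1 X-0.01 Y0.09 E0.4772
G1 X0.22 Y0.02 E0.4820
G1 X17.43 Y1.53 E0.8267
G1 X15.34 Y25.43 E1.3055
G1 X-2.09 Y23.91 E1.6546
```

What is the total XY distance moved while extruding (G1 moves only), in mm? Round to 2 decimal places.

Sum the Euclidean lengths of each G1 segment: total = 82.91 mm.

82.91 mm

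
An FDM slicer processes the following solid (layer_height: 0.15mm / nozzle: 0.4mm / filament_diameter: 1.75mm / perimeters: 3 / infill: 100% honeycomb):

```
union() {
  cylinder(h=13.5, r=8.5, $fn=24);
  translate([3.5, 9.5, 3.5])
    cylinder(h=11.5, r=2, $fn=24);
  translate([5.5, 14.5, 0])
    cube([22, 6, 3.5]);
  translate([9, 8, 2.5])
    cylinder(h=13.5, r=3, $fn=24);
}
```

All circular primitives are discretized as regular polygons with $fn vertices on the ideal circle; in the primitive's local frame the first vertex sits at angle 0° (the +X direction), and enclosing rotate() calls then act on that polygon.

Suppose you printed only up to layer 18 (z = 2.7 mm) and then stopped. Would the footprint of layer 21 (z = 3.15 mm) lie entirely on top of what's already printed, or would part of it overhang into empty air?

entirely on top

Compare the two slices. At z = 2.7: the r=8.5 cylinder contributes a regular 24-gon of circumradius 8.5 (area = (24/2)·8.500²·sin(360°/24) = 224.40 mm²); the cylinder at (3.5, 9.5) does not reach this height (z outside [3.5, 15]); the cube at (5.5, 14.5) is present — its section is the full 22×6 rectangle (area 132.00 mm²); the cylinder at (9, 8): section is a regular 24-gon, circumradius r=3 (area = (24/2)·3.000²·sin(360°/24) = 27.95 mm²); Merging all regions: the 3 present regions are separate (no shared area or edge), so areas and boundary lengths simply add and each stays a separate island — area = 384.35 mm². At z = 3.15: the r=8.5 cylinder gives a regular 24-gon of circumradius 8.5 (constant along its height) (area = (24/2)·8.500²·sin(360°/24) = 224.40 mm²); the cylinder at (3.5, 9.5) is absent (z outside [3.5, 15]); the cube at (5.5, 14.5) is present — its section is the full 22×6 rectangle (area 132.00 mm²); the cylinder at (9, 8): section is a regular 24-gon, circumradius r=3 (area = (24/2)·3.000²·sin(360°/24) = 27.95 mm²); Taking the union: the 3 present regions are separate (no shared area or edge), so areas and boundary lengths simply add and each stays a separate island — area = 384.35 mm². Checking containment: the cross-section at z = 3.15 is a subset of the cross-section at z = 2.7.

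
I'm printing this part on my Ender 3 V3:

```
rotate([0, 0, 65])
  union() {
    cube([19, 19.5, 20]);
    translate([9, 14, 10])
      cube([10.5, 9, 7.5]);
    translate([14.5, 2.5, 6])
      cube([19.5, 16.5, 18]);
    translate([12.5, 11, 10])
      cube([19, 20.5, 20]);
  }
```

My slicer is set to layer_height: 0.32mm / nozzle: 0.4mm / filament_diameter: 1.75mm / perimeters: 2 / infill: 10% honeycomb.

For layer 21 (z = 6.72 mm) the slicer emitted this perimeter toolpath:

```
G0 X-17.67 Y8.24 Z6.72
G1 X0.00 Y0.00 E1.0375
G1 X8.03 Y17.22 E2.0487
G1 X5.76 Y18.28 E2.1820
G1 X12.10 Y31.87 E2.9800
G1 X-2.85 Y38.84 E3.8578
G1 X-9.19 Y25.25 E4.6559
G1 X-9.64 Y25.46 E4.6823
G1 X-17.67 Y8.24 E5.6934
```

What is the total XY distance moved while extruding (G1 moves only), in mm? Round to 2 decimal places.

106.99 mm

Sum the Euclidean lengths of each G1 segment: total = 106.99 mm.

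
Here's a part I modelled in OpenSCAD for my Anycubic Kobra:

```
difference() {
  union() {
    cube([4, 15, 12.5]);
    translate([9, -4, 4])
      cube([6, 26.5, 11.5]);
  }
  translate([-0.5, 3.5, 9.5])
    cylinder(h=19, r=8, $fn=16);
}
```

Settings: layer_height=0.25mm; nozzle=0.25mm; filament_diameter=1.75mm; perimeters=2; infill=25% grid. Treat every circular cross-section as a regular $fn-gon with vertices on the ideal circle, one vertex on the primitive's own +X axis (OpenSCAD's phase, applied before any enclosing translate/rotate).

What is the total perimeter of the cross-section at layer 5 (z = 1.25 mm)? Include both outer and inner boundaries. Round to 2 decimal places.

At z = 1.25 mm: the 4×15 cube contributes its full rectangle (perimeter 38.00 mm); the cube at (9, -4) is absent (z outside [4, 15.5]); Taking the union: only the 4×15 cube is present, so the union is just that shape — boundary = 38.00 mm; the cylinder at (-0.5, 3.5) is not intersected at this z (z outside [9.5, 28.5]); After the difference (first − rest): none of the subtracted shapes is present at this height, so the result so far is unchanged — boundary = 38.00 mm. Overall, the cross-section is a single solid region. Total boundary length (outer) = 38.00 mm.

38.00 mm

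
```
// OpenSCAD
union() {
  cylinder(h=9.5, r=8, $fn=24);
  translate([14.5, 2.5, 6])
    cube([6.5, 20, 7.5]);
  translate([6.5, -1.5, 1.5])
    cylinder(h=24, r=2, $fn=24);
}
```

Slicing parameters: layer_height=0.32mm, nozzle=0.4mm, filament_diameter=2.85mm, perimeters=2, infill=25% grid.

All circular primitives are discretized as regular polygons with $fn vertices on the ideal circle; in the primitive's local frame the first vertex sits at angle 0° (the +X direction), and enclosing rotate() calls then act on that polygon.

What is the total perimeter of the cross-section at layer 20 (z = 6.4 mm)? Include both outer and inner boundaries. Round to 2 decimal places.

At z = 6.4 mm: the r=8 cylinder contributes a regular 24-gon of circumradius 8 (perimeter = 2·24·8.000·sin(180°/24) = 50.12 mm); the 6.5×20 cube at (14.5, 2.5) contributes its full rectangle (perimeter 53.00 mm); the r=2 cylinder at (6.5, -1.5) gives a regular 24-gon of circumradius 2 (constant along its height) (perimeter = 2·24·2.000·sin(180°/24) = 12.53 mm); Taking the union: the regions partially overlap (shared area 10.76 mm²), so the edge portions inside another operand are dropped and the merged outline is re-measured after clipping — boundary = 103.69 mm. Overall, the cross-section has 2 separate islands. Total boundary length (outer) = 103.69 mm.

103.69 mm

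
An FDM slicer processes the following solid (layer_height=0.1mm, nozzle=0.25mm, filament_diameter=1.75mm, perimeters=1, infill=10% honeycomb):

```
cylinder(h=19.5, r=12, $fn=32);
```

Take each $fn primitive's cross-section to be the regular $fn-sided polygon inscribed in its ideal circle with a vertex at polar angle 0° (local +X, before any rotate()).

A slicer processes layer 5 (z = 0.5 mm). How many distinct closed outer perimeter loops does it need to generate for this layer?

1

At z = 0.5 mm: the r=12 cylinder gives a regular 32-gon of circumradius 12 (constant along its height). The result has 1 disconnected region.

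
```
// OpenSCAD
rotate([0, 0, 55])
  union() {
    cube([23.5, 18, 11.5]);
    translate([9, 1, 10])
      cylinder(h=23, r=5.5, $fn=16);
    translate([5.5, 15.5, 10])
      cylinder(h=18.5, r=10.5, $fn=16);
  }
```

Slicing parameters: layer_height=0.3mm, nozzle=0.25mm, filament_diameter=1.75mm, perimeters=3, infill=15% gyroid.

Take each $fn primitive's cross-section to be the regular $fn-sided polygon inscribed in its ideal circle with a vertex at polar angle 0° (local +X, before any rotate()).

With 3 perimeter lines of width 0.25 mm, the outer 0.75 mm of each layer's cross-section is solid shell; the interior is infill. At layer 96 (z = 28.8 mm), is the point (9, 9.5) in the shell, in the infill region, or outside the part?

At z = 28.8 mm: the cube is not intersected at this z (z outside [0, 11.5]); the cylinder at (9, 1): section is a regular 16-gon, circumradius r=5.5; the cylinder at (5.5, 15.5) does not reach this height (z outside [10, 28.5]); Taking the union: only the r=5.5 cylinder at (9, 1) is present, so the union is just that shape — 1 connected region; (whole slice rotated 55° about Z — lengths, areas and connectivity unchanged). Overall, the cross-section is a single solid region. Undo the 55° rotation: the query point maps to (12.944, -1.923) in the un-rotated model frame. The nearest boundary edge runs (12.89, -2.89)→(14.08, -1.10); distance from the point to it = 0.49 mm. The point is inside the cross-section, 0.49 mm from the nearest boundary — within the 0.75 mm shell band (3 × 0.25).

shell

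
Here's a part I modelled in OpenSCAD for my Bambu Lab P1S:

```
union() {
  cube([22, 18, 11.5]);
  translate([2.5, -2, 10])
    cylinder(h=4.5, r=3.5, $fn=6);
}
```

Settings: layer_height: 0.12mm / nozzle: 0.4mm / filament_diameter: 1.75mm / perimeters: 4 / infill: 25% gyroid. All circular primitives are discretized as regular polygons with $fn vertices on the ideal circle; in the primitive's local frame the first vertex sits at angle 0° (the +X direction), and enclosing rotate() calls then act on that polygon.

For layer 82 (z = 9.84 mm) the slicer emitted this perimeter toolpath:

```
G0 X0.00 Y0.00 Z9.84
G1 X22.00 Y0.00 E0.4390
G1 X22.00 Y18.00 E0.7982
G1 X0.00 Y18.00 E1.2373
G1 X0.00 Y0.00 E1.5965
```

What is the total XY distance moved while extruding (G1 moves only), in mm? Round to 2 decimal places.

Sum the Euclidean lengths of each G1 segment: total = 80.00 mm.

80.00 mm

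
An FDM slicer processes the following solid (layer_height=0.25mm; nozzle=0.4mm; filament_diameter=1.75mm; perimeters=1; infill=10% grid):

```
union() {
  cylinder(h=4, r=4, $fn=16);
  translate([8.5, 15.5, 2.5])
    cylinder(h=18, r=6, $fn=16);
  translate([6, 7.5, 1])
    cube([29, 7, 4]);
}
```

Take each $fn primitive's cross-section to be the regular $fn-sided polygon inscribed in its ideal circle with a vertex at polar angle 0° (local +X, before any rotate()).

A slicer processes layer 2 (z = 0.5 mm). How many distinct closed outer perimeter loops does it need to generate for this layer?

1

At z = 0.5 mm: the r=4 cylinder gives a regular 16-gon of circumradius 4 (constant along its height); the cylinder at (8.5, 15.5) is not intersected at this z (z outside [2.5, 20.5]); the cube at (6, 7.5) is not intersected at this z (z outside [1, 5]); Taking the union: only the r=4 cylinder is present, so the union is just that shape — 1 connected region. The result has 1 disconnected region.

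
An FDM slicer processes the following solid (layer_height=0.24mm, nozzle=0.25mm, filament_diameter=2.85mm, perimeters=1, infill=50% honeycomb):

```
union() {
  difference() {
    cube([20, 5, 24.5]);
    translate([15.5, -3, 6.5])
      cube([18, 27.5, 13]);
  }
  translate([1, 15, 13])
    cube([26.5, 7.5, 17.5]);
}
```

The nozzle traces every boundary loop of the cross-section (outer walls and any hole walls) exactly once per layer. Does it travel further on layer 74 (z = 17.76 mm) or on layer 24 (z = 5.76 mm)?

Layer 74 (z = 17.76): the 20×5 cube contributes its full rectangle (perimeter 50.00 mm); the 18×27.5 cube at (15.5, -3) contributes its full rectangle (perimeter 91.00 mm); After the difference (first − rest): starting from the 20×5 cube, the 18×27.5 cube at (15.5, -3) partially overlaps it — only the 22.50 mm² overlap (of its 495.00 mm²) is removed, clipping the outline — boundary = 41.00 mm; the cube at (1, 15) (footprint 26.5×7.5) is included at this height (perimeter 68.00 mm); Merging all regions: the 2 present regions are separate (no shared area or edge), so areas and boundary lengths simply add and each stays a separate island — boundary = 109.00 mm. So its perimeter = 109.00 mm. Layer 24 (z = 5.76): the 20×5 cube contributes its full rectangle (perimeter 50.00 mm); the cube at (15.5, -3) does not reach this height (z outside [6.5, 19.5]); Taking the first minus the rest: none of the subtracted shapes is present at this height, so the 20×5 cube is unchanged — boundary = 50.00 mm; the cube at (1, 15) is not intersected at this z (z outside [13, 30.5]); Combining (union): only the result so far is present, so the union is just that shape — boundary = 50.00 mm. So its perimeter = 50.00 mm. Layer 74 is larger (109.00 vs 50.00 mm).

layer 74 (z = 17.76 mm)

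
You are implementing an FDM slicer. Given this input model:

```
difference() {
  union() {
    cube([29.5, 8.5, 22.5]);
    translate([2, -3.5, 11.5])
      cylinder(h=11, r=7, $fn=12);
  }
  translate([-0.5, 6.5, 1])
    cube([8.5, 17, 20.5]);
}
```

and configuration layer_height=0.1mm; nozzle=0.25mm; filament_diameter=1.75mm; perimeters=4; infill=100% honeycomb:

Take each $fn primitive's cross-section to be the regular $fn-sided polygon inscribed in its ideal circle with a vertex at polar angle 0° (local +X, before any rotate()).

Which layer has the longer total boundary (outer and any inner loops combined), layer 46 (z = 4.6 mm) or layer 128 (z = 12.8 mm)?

layer 128 (z = 12.8 mm)

Layer 46 (z = 4.6): the 29.5×8.5 cube contributes its full rectangle (perimeter 76.00 mm); the cylinder at (2, -3.5) is not intersected at this z (z outside [11.5, 22.5]); Taking the union: only the 29.5×8.5 cube is present, so the union is just that shape — boundary = 76.00 mm; the 8.5×17 cube at (-0.5, 6.5) contributes its full rectangle (perimeter 51.00 mm); Taking the first minus the rest: starting from the result so far, the 8.5×17 cube at (-0.5, 6.5) partially overlaps it — only the 16.00 mm² overlap (of its 144.50 mm²) is removed, clipping the outline — boundary = 76.00 mm. So its perimeter = 76.00 mm. Layer 128 (z = 12.8): the 29.5×8.5 cube contributes its full rectangle (perimeter 76.00 mm); the cylinder at (2, -3.5): section is a regular 12-gon, circumradius r=7 (perimeter = 2·12·7.000·sin(180°/12) = 43.48 mm); Combining (union): the regions partially overlap (shared area 20.36 mm²), so the edge portions inside another operand are dropped and the merged outline is re-measured after clipping — boundary = 99.14 mm; the cube at (-0.5, 6.5) is present — its section is the full 8.5×17 rectangle (perimeter 51.00 mm); Subtracting the remaining from the first: starting from the result so far, the 8.5×17 cube at (-0.5, 6.5) partially overlaps it — only the 16.00 mm² overlap (of its 144.50 mm²) is removed, clipping the outline — boundary = 99.14 mm. So its perimeter = 99.14 mm. Layer 128 is larger (99.14 vs 76.00 mm).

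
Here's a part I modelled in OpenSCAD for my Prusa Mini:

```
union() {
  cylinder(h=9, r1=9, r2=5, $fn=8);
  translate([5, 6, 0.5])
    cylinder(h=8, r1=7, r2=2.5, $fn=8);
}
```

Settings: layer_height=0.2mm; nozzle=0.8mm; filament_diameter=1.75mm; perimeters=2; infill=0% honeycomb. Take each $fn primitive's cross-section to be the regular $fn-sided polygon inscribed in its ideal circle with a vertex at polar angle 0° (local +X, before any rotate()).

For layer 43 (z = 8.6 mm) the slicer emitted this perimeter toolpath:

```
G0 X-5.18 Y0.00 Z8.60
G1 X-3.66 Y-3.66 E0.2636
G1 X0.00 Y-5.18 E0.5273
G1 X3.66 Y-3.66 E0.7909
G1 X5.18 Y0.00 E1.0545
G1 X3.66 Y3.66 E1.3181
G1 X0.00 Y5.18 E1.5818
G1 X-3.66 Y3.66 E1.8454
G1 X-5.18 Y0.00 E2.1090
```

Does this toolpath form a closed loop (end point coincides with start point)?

yes

Start point (G0): (-5.18, 0.00). End point (last G1): the path returns to the start — closed.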